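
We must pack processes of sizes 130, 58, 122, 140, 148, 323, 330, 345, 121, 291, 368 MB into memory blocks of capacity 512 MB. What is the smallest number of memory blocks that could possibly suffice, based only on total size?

5 memory blocks

Total size = 130 + 58 + 122 + 140 + 148 + 323 + 330 + 345 + 121 + 291 + 368 = 2376 MB.
⌈2376 / 512⌉ = 5.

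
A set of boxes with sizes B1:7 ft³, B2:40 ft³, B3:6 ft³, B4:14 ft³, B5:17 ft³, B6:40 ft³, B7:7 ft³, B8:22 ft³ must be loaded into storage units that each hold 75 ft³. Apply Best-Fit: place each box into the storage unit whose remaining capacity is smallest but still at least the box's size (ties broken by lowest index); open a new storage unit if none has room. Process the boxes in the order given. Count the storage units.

3

storage unit 1: place B1 (7 ft³), 68 ft³ left
storage unit 1: place B2 (40 ft³), 28 ft³ left
storage unit 1: place B3 (6 ft³), 22 ft³ left
storage unit 1: place B4 (14 ft³), 8 ft³ left
storage unit 2: place B5 (17 ft³), 58 ft³ left
storage unit 2: place B6 (40 ft³), 18 ft³ left
storage unit 1: place B7 (7 ft³), 1 ft³ left
storage unit 3: place B8 (22 ft³), 53 ft³ left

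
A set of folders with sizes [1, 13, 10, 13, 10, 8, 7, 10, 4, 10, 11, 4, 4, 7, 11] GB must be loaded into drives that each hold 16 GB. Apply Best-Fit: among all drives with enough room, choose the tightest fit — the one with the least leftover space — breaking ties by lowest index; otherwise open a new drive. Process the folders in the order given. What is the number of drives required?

drive 1: place 1 GB, 15 GB left
drive 1: place 13 GB, 2 GB left
drive 2: place 10 GB, 6 GB left
drive 3: place 13 GB, 3 GB left
drive 4: place 10 GB, 6 GB left
drive 5: place 8 GB, 8 GB left
drive 5: place 7 GB, 1 GB left
drive 6: place 10 GB, 6 GB left
drive 2: place 4 GB, 2 GB left
drive 7: place 10 GB, 6 GB left
drive 8: place 11 GB, 5 GB left
drive 8: place 4 GB, 1 GB left
drive 4: place 4 GB, 2 GB left
drive 9: place 7 GB, 9 GB left
drive 10: place 11 GB, 5 GB left
Final drives: [1,13] [10,4] [13] [10,4] [8,7] [10] [10] [11,4] [7] [11].

10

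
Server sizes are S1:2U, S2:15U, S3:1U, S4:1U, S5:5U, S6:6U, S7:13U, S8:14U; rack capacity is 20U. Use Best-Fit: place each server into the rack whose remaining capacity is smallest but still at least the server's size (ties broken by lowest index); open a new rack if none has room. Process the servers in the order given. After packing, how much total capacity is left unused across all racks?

rack 1: place S1 (2U), 18U left
rack 1: place S2 (15U), 3U left
rack 1: place S3 (1U), 2U left
rack 1: place S4 (1U), 1U left
rack 2: place S5 (5U), 15U left
rack 2: place S6 (6U), 9U left
rack 3: place S7 (13U), 7U left
rack 4: place S8 (14U), 6U left
4 racks × 20U = 80U; used 57U; unused 23U.

23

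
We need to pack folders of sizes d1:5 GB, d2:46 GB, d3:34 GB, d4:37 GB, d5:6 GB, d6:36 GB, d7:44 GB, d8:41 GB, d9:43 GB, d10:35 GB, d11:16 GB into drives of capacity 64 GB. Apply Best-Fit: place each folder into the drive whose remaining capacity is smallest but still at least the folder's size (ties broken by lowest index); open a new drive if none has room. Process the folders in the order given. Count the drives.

8

d1 (5 GB) → drive 1 (remaining 59 GB)
d2 (46 GB) → drive 1 (remaining 13 GB)
d3 (34 GB) → drive 2 (remaining 30 GB)
d4 (37 GB) → drive 3 (remaining 27 GB)
d5 (6 GB) → drive 1 (remaining 7 GB)
d6 (36 GB) → drive 4 (remaining 28 GB)
d7 (44 GB) → drive 5 (remaining 20 GB)
d8 (41 GB) → drive 6 (remaining 23 GB)
d9 (43 GB) → drive 7 (remaining 21 GB)
d10 (35 GB) → drive 8 (remaining 29 GB)
d11 (16 GB) → drive 5 (remaining 4 GB)
Final drives: [5,46,6] [34] [37] [36] [44,16] [41] [43] [35].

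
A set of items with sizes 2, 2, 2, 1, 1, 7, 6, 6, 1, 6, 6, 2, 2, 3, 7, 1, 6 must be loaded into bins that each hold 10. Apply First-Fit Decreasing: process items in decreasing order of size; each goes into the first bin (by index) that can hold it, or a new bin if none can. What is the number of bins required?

Sorted descending: 7, 7, 6, 6, 6, 6, 6, 3, 2, 2, 2, 2, 2, 1, 1, 1, 1.
Put 7 in bin 1; 3 remain.
Put 7 in bin 2; 3 remain.
Put 6 in bin 3; 4 remain.
Put 6 in bin 4; 4 remain.
Put 6 in bin 5; 4 remain.
Put 6 in bin 6; 4 remain.
Put 6 in bin 7; 4 remain.
Put 3 in bin 1; 0 remain.
Put 2 in bin 2; 1 remain.
Put 2 in bin 3; 2 remain.
Put 2 in bin 3; 0 remain.
Put 2 in bin 4; 2 remain.
Put 2 in bin 4; 0 remain.
Put 1 in bin 2; 0 remain.
Put 1 in bin 5; 3 remain.
Put 1 in bin 5; 2 remain.
Put 1 in bin 5; 1 remain.

7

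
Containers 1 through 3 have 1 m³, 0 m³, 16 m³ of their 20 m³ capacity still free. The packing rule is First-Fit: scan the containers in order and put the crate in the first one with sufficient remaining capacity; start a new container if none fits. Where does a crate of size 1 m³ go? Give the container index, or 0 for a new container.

Containers with room: container 1 (1 m³), container 3 (16 m³).
The first with room is container 1.

1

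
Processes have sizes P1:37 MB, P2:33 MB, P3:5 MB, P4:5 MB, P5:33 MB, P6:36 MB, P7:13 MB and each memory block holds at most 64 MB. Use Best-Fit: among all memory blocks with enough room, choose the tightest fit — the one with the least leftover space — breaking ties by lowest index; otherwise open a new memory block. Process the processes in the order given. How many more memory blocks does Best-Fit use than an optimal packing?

Best-Fit: [37,5,5,13] [33] [33] [36] → 4 memory blocks.
4 processes exceed 32 MB (half the capacity), and no two of those can share a memory block, so at least 4 memory blocks are needed.
So 4 is already optimal.

0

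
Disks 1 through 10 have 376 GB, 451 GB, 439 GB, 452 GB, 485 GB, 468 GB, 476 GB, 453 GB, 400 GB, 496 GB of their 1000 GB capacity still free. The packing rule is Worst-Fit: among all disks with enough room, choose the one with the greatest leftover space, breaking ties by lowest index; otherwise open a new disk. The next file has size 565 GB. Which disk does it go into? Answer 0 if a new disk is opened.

No disk has ≥ 565 GB free, so a new disk is opened.

0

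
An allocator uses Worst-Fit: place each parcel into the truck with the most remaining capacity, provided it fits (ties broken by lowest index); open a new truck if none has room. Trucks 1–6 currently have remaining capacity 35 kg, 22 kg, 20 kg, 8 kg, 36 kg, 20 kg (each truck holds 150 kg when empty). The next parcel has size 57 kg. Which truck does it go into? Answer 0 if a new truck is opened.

No truck has ≥ 57 kg free, so a new truck is opened.

0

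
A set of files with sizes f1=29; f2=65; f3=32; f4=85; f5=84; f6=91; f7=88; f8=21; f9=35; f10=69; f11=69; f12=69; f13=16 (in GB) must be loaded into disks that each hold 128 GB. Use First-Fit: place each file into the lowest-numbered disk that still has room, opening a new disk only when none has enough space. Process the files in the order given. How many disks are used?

Put f1 (29 GB) in disk 1; 99 GB remain.
Put f2 (65 GB) in disk 1; 34 GB remain.
Put f3 (32 GB) in disk 1; 2 GB remain.
Put f4 (85 GB) in disk 2; 43 GB remain.
Put f5 (84 GB) in disk 3; 44 GB remain.
Put f6 (91 GB) in disk 4; 37 GB remain.
Put f7 (88 GB) in disk 5; 40 GB remain.
Put f8 (21 GB) in disk 2; 22 GB remain.
Put f9 (35 GB) in disk 3; 9 GB remain.
Put f10 (69 GB) in disk 6; 59 GB remain.
Put f11 (69 GB) in disk 7; 59 GB remain.
Put f12 (69 GB) in disk 8; 59 GB remain.
Put f13 (16 GB) in disk 2; 6 GB remain.

8 disks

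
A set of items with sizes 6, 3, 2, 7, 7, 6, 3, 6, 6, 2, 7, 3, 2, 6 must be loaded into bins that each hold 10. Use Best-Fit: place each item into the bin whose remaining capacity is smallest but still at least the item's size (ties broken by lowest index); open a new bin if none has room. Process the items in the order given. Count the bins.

8 bins

6 → bin 1 (remaining 4)
3 → bin 1 (remaining 1)
2 → bin 2 (remaining 8)
7 → bin 2 (remaining 1)
7 → bin 3 (remaining 3)
6 → bin 4 (remaining 4)
3 → bin 3 (remaining 0)
6 → bin 5 (remaining 4)
6 → bin 6 (remaining 4)
2 → bin 4 (remaining 2)
7 → bin 7 (remaining 3)
3 → bin 7 (remaining 0)
2 → bin 4 (remaining 0)
6 → bin 8 (remaining 4)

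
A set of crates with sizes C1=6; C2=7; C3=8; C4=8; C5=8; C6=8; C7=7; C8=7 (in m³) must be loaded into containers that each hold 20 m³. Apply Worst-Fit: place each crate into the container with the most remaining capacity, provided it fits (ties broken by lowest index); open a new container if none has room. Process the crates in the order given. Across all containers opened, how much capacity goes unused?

21

container 1: place C1 (6 m³), 14 m³ left
container 1: place C2 (7 m³), 7 m³ left
container 2: place C3 (8 m³), 12 m³ left
container 2: place C4 (8 m³), 4 m³ left
container 3: place C5 (8 m³), 12 m³ left
container 3: place C6 (8 m³), 4 m³ left
container 1: place C7 (7 m³), 0 m³ left
container 4: place C8 (7 m³), 13 m³ left
4 containers × 20 m³ = 80 m³; used 59 m³; unused 21 m³.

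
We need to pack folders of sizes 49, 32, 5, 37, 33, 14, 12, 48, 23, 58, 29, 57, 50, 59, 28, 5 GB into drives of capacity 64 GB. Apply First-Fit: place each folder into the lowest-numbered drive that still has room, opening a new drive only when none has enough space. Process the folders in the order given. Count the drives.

10 drives

49 GB → drive 1 (remaining 15 GB)
32 GB → drive 2 (remaining 32 GB)
5 GB → drive 1 (remaining 10 GB)
37 GB → drive 3 (remaining 27 GB)
33 GB → drive 4 (remaining 31 GB)
14 GB → drive 2 (remaining 18 GB)
12 GB → drive 2 (remaining 6 GB)
48 GB → drive 5 (remaining 16 GB)
23 GB → drive 3 (remaining 4 GB)
58 GB → drive 6 (remaining 6 GB)
29 GB → drive 4 (remaining 2 GB)
57 GB → drive 7 (remaining 7 GB)
50 GB → drive 8 (remaining 14 GB)
59 GB → drive 9 (remaining 5 GB)
28 GB → drive 10 (remaining 36 GB)
5 GB → drive 1 (remaining 5 GB)
Final drives: [49,5,5] [32,14,12] [37,23] [33,29] [48] [58] [57] [50] [59] [28].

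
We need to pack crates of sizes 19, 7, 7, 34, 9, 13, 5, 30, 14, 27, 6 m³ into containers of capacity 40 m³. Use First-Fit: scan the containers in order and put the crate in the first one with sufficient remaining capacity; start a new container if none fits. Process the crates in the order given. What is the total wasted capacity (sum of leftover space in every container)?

29

container 1: place 19 m³, 21 m³ left
container 1: place 7 m³, 14 m³ left
container 1: place 7 m³, 7 m³ left
container 2: place 34 m³, 6 m³ left
container 3: place 9 m³, 31 m³ left
container 3: place 13 m³, 18 m³ left
container 1: place 5 m³, 2 m³ left
container 4: place 30 m³, 10 m³ left
container 3: place 14 m³, 4 m³ left
container 5: place 27 m³, 13 m³ left
container 2: place 6 m³, 0 m³ left
5 containers × 40 m³ = 200 m³; used 171 m³; unused 29 m³.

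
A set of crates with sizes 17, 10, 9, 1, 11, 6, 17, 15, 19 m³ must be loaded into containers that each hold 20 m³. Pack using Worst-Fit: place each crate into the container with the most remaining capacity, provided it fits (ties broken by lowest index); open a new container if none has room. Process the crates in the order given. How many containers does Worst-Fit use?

container 1: place 17 m³, 3 m³ left
container 2: place 10 m³, 10 m³ left
container 2: place 9 m³, 1 m³ left
container 1: place 1 m³, 2 m³ left
container 3: place 11 m³, 9 m³ left
container 3: place 6 m³, 3 m³ left
container 4: place 17 m³, 3 m³ left
container 5: place 15 m³, 5 m³ left
container 6: place 19 m³, 1 m³ left
Final containers: [17,1] [10,9] [11,6] [17] [15] [19].

6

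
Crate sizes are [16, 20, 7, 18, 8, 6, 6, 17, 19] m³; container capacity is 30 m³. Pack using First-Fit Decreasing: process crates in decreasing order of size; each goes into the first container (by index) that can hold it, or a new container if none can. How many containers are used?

Sorted descending: 20, 19, 18, 17, 16, 8, 7, 6, 6.
Put 20 m³ in container 1; 10 m³ remain.
Put 19 m³ in container 2; 11 m³ remain.
Put 18 m³ in container 3; 12 m³ remain.
Put 17 m³ in container 4; 13 m³ remain.
Put 16 m³ in container 5; 14 m³ remain.
Put 8 m³ in container 1; 2 m³ remain.
Put 7 m³ in container 2; 4 m³ remain.
Put 6 m³ in container 3; 6 m³ remain.
Put 6 m³ in container 3; 0 m³ remain.

5 containers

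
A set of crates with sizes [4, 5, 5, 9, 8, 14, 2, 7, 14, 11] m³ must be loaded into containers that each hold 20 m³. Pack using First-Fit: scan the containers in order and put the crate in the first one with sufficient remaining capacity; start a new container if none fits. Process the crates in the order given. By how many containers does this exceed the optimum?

First-Fit: [4,5,5,2] [9,8] [14] [7,11] [14] → 5 containers.
Total size 79 m³; any packing needs at least ⌈79/20⌉ = 4 containers.
An optimal packing achieves that bound: [14,5] [14,4,2] [11,9] [8,7,5] → 4 containers.
Excess: 5 − 4 = 1.

1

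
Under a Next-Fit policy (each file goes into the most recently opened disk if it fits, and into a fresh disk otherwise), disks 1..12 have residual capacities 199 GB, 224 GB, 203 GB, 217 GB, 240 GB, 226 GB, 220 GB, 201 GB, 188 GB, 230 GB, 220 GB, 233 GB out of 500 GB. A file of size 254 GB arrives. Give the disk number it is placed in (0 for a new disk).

Next-Fit only looks at disk 12, which has 233 GB free.
254 GB does not fit, so a new disk is opened.

0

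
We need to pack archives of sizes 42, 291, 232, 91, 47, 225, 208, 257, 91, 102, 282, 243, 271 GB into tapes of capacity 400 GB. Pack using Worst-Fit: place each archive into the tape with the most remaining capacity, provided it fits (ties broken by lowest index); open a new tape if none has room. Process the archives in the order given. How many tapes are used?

8

42 GB → tape 1 (remaining 358 GB)
291 GB → tape 1 (remaining 67 GB)
232 GB → tape 2 (remaining 168 GB)
91 GB → tape 2 (remaining 77 GB)
47 GB → tape 2 (remaining 30 GB)
225 GB → tape 3 (remaining 175 GB)
208 GB → tape 4 (remaining 192 GB)
257 GB → tape 5 (remaining 143 GB)
91 GB → tape 4 (remaining 101 GB)
102 GB → tape 3 (remaining 73 GB)
282 GB → tape 6 (remaining 118 GB)
243 GB → tape 7 (remaining 157 GB)
271 GB → tape 8 (remaining 129 GB)
Final tapes: [42,291] [232,91,47] [225,102] [208,91] [257] [282] [243] [271].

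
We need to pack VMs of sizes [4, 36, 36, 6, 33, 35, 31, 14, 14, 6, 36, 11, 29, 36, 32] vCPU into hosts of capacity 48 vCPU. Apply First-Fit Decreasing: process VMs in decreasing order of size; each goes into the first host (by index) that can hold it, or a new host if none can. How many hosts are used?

9

Sorted descending: 36, 36, 36, 36, 35, 33, 32, 31, 29, 14, 14, 11, 6, 6, 4.
36 vCPU → host 1 (remaining 12 vCPU)
36 vCPU → host 2 (remaining 12 vCPU)
36 vCPU → host 3 (remaining 12 vCPU)
36 vCPU → host 4 (remaining 12 vCPU)
35 vCPU → host 5 (remaining 13 vCPU)
33 vCPU → host 6 (remaining 15 vCPU)
32 vCPU → host 7 (remaining 16 vCPU)
31 vCPU → host 8 (remaining 17 vCPU)
29 vCPU → host 9 (remaining 19 vCPU)
14 vCPU → host 6 (remaining 1 vCPU)
14 vCPU → host 7 (remaining 2 vCPU)
11 vCPU → host 1 (remaining 1 vCPU)
6 vCPU → host 2 (remaining 6 vCPU)
6 vCPU → host 2 (remaining 0 vCPU)
4 vCPU → host 3 (remaining 8 vCPU)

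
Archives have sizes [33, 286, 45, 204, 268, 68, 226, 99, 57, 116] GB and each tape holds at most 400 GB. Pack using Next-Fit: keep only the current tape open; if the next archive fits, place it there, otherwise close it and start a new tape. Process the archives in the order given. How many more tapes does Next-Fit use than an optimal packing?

Next-Fit: [33,286,45] [204] [268,68] [226,99,57] [116] → 5 tapes.
Total size 1402 GB; any packing needs at least ⌈1402/400⌉ = 4 tapes.
An optimal packing achieves that bound: [286,99] [268,116] [226,68,57,45] [204,33] → 4 tapes.
Excess: 5 − 4 = 1.

1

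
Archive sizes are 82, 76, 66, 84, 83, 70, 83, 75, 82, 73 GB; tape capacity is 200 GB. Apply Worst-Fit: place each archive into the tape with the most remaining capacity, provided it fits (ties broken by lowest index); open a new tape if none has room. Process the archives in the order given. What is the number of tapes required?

5

Put 82 GB in tape 1; 118 GB remain.
Put 76 GB in tape 1; 42 GB remain.
Put 66 GB in tape 2; 134 GB remain.
Put 84 GB in tape 2; 50 GB remain.
Put 83 GB in tape 3; 117 GB remain.
Put 70 GB in tape 3; 47 GB remain.
Put 83 GB in tape 4; 117 GB remain.
Put 75 GB in tape 4; 42 GB remain.
Put 82 GB in tape 5; 118 GB remain.
Put 73 GB in tape 5; 45 GB remain.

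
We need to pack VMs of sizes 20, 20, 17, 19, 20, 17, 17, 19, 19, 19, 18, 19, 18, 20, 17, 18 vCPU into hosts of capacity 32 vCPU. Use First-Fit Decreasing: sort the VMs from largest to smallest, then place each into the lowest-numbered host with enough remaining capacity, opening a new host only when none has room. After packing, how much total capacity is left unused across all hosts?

Sorted descending: 20, 20, 20, 20, 19, 19, 19, 19, 19, 18, 18, 18, 17, 17, 17, 17.
host 1: place 20 vCPU, 12 vCPU left
host 2: place 20 vCPU, 12 vCPU left
host 3: place 20 vCPU, 12 vCPU left
host 4: place 20 vCPU, 12 vCPU left
host 5: place 19 vCPU, 13 vCPU left
host 6: place 19 vCPU, 13 vCPU left
host 7: place 19 vCPU, 13 vCPU left
host 8: place 19 vCPU, 13 vCPU left
host 9: place 19 vCPU, 13 vCPU left
host 10: place 18 vCPU, 14 vCPU left
host 11: place 18 vCPU, 14 vCPU left
host 12: place 18 vCPU, 14 vCPU left
host 13: place 17 vCPU, 15 vCPU left
host 14: place 17 vCPU, 15 vCPU left
host 15: place 17 vCPU, 15 vCPU left
host 16: place 17 vCPU, 15 vCPU left
16 hosts × 32 vCPU = 512 vCPU; used 297 vCPU; unused 215 vCPU.

215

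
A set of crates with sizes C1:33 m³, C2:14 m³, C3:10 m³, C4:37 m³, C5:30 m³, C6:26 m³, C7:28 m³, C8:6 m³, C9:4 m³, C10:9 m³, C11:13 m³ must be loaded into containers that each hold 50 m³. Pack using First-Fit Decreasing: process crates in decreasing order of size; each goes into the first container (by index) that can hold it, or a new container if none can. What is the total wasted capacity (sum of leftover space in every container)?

40

Sorted descending: 37, 33, 30, 28, 26, 14, 13, 10, 9, 6, 4.
container 1: place 37 m³, 13 m³ left
container 2: place 33 m³, 17 m³ left
container 3: place 30 m³, 20 m³ left
container 4: place 28 m³, 22 m³ left
container 5: place 26 m³, 24 m³ left
container 2: place 14 m³, 3 m³ left
container 1: place 13 m³, 0 m³ left
container 3: place 10 m³, 10 m³ left
container 3: place 9 m³, 1 m³ left
container 4: place 6 m³, 16 m³ left
container 4: place 4 m³, 12 m³ left
5 containers × 50 m³ = 250 m³; used 210 m³; unused 40 m³.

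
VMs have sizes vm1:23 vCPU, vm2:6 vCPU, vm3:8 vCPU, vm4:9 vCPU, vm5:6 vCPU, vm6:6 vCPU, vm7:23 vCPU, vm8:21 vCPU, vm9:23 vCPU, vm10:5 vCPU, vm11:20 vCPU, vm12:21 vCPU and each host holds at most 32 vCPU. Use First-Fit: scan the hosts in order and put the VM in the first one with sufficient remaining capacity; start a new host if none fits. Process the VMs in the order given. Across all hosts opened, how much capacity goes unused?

Put vm1 (23 vCPU) in host 1; 9 vCPU remain.
Put vm2 (6 vCPU) in host 1; 3 vCPU remain.
Put vm3 (8 vCPU) in host 2; 24 vCPU remain.
Put vm4 (9 vCPU) in host 2; 15 vCPU remain.
Put vm5 (6 vCPU) in host 2; 9 vCPU remain.
Put vm6 (6 vCPU) in host 2; 3 vCPU remain.
Put vm7 (23 vCPU) in host 3; 9 vCPU remain.
Put vm8 (21 vCPU) in host 4; 11 vCPU remain.
Put vm9 (23 vCPU) in host 5; 9 vCPU remain.
Put vm10 (5 vCPU) in host 3; 4 vCPU remain.
Put vm11 (20 vCPU) in host 6; 12 vCPU remain.
Put vm12 (21 vCPU) in host 7; 11 vCPU remain.
7 hosts × 32 vCPU = 224 vCPU; used 171 vCPU; unused 53 vCPU.

53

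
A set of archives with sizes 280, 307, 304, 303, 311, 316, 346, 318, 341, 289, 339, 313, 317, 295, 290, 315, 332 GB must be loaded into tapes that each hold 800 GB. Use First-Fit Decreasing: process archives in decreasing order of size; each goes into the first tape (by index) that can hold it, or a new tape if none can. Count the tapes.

9

Sorted descending: 346, 341, 339, 332, 318, 317, 316, 315, 313, 311, 307, 304, 303, 295, 290, 289, 280.
tape 1: place 346 GB, 454 GB left
tape 1: place 341 GB, 113 GB left
tape 2: place 339 GB, 461 GB left
tape 2: place 332 GB, 129 GB left
tape 3: place 318 GB, 482 GB left
tape 3: place 317 GB, 165 GB left
tape 4: place 316 GB, 484 GB left
tape 4: place 315 GB, 169 GB left
tape 5: place 313 GB, 487 GB left
tape 5: place 311 GB, 176 GB left
tape 6: place 307 GB, 493 GB left
tape 6: place 304 GB, 189 GB left
tape 7: place 303 GB, 497 GB left
tape 7: place 295 GB, 202 GB left
tape 8: place 290 GB, 510 GB left
tape 8: place 289 GB, 221 GB left
tape 9: place 280 GB, 520 GB left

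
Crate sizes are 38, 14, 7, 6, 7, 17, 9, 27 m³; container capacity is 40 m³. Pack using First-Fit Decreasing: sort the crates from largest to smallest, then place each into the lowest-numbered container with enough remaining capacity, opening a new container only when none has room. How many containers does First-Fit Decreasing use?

Sorted descending: 38, 27, 17, 14, 9, 7, 7, 6.
Put 38 m³ in container 1; 2 m³ remain.
Put 27 m³ in container 2; 13 m³ remain.
Put 17 m³ in container 3; 23 m³ remain.
Put 14 m³ in container 3; 9 m³ remain.
Put 9 m³ in container 2; 4 m³ remain.
Put 7 m³ in container 3; 2 m³ remain.
Put 7 m³ in container 4; 33 m³ remain.
Put 6 m³ in container 4; 27 m³ remain.

4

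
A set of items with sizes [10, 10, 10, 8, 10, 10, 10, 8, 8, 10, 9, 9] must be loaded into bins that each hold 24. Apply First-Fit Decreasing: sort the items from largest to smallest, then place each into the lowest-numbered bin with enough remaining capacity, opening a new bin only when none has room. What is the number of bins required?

6 bins

Sorted descending: 10, 10, 10, 10, 10, 10, 10, 9, 9, 8, 8, 8.
bin 1: place 10, 14 left
bin 1: place 10, 4 left
bin 2: place 10, 14 left
bin 2: place 10, 4 left
bin 3: place 10, 14 left
bin 3: place 10, 4 left
bin 4: place 10, 14 left
bin 4: place 9, 5 left
bin 5: place 9, 15 left
bin 5: place 8, 7 left
bin 6: place 8, 16 left
bin 6: place 8, 8 left
Final bins: [10,10] [10,10] [10,10] [10,9] [9,8] [8,8].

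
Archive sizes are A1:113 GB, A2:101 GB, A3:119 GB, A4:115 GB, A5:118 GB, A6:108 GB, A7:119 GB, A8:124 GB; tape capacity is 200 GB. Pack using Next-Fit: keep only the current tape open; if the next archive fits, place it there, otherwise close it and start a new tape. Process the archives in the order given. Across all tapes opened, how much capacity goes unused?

683

A1 (113 GB) → tape 1 (remaining 87 GB)
A2 (101 GB) → tape 2 (remaining 99 GB)
A3 (119 GB) → tape 3 (remaining 81 GB)
A4 (115 GB) → tape 4 (remaining 85 GB)
A5 (118 GB) → tape 5 (remaining 82 GB)
A6 (108 GB) → tape 6 (remaining 92 GB)
A7 (119 GB) → tape 7 (remaining 81 GB)
A8 (124 GB) → tape 8 (remaining 76 GB)
8 tapes × 200 GB = 1600 GB; used 917 GB; unused 683 GB.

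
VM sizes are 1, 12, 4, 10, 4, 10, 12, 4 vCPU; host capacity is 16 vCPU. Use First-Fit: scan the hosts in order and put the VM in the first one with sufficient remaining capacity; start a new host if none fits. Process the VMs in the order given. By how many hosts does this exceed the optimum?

First-Fit: [1,12] [4,10] [4,10] [12,4] → 4 hosts.
Total size 57 vCPU; any packing needs at least ⌈57/16⌉ = 4 hosts.
So 4 is already optimal.

0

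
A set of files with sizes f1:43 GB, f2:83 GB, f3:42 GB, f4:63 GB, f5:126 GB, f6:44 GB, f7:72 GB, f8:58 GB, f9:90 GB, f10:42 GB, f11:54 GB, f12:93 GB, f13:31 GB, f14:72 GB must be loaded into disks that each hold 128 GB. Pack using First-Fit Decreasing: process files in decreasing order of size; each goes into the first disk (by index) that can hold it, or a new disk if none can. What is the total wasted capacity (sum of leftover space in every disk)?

111

Sorted descending: 126, 93, 90, 83, 72, 72, 63, 58, 54, 44, 43, 42, 42, 31.
126 GB → disk 1 (remaining 2 GB)
93 GB → disk 2 (remaining 35 GB)
90 GB → disk 3 (remaining 38 GB)
83 GB → disk 4 (remaining 45 GB)
72 GB → disk 5 (remaining 56 GB)
72 GB → disk 6 (remaining 56 GB)
63 GB → disk 7 (remaining 65 GB)
58 GB → disk 7 (remaining 7 GB)
54 GB → disk 5 (remaining 2 GB)
44 GB → disk 4 (remaining 1 GB)
43 GB → disk 6 (remaining 13 GB)
42 GB → disk 8 (remaining 86 GB)
42 GB → disk 8 (remaining 44 GB)
31 GB → disk 2 (remaining 4 GB)
8 disks × 128 GB = 1024 GB; used 913 GB; unused 111 GB.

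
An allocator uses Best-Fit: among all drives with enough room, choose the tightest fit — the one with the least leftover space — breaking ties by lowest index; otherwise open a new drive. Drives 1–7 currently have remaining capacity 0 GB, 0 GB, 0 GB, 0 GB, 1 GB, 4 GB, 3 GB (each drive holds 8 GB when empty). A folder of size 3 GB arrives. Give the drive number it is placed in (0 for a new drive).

Drives with room: drive 6 (4 GB), drive 7 (3 GB).
Tightest fit is drive 7 with 3 GB free.

7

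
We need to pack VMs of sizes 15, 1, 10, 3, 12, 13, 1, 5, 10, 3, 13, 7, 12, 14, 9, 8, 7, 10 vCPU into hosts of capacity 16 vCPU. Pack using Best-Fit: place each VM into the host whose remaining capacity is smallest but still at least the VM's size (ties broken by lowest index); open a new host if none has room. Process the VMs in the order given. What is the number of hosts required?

11 hosts

15 vCPU → host 1 (remaining 1 vCPU)
1 vCPU → host 1 (remaining 0 vCPU)
10 vCPU → host 2 (remaining 6 vCPU)
3 vCPU → host 2 (remaining 3 vCPU)
12 vCPU → host 3 (remaining 4 vCPU)
13 vCPU → host 4 (remaining 3 vCPU)
1 vCPU → host 2 (remaining 2 vCPU)
5 vCPU → host 5 (remaining 11 vCPU)
10 vCPU → host 5 (remaining 1 vCPU)
3 vCPU → host 4 (remaining 0 vCPU)
13 vCPU → host 6 (remaining 3 vCPU)
7 vCPU → host 7 (remaining 9 vCPU)
12 vCPU → host 8 (remaining 4 vCPU)
14 vCPU → host 9 (remaining 2 vCPU)
9 vCPU → host 7 (remaining 0 vCPU)
8 vCPU → host 10 (remaining 8 vCPU)
7 vCPU → host 10 (remaining 1 vCPU)
10 vCPU → host 11 (remaining 6 vCPU)
Final hosts: [15,1] [10,3,1] [12] [13,3] [5,10] [13] [7,9] [12] [14] [8,7] [10].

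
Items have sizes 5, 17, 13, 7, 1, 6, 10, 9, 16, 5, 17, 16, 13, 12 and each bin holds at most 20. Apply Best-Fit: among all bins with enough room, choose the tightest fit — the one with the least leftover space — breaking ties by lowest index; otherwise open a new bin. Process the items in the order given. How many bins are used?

9

Put 5 in bin 1; 15 remain.
Put 17 in bin 2; 3 remain.
Put 13 in bin 1; 2 remain.
Put 7 in bin 3; 13 remain.
Put 1 in bin 1; 1 remain.
Put 6 in bin 3; 7 remain.
Put 10 in bin 4; 10 remain.
Put 9 in bin 4; 1 remain.
Put 16 in bin 5; 4 remain.
Put 5 in bin 3; 2 remain.
Put 17 in bin 6; 3 remain.
Put 16 in bin 7; 4 remain.
Put 13 in bin 8; 7 remain.
Put 12 in bin 9; 8 remain.
Final bins: [5,13,1] [17] [7,6,5] [10,9] [16] [17] [16] [13] [12].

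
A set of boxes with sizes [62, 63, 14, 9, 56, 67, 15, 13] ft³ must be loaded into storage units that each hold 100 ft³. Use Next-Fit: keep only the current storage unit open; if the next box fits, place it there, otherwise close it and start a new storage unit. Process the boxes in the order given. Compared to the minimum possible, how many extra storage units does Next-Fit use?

Next-Fit: [62] [63,14,9] [56] [67,15,13] → 4 storage units.
4 boxes exceed 50 ft³ (half the capacity), and no two of those can share a storage unit, so at least 4 storage units are needed.
So 4 is already optimal.

0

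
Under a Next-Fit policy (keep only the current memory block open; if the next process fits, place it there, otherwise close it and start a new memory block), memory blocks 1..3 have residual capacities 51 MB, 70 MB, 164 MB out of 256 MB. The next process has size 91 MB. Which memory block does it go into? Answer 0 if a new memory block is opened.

3

Next-Fit only looks at memory block 3, which has 164 MB free.
91 MB fits there.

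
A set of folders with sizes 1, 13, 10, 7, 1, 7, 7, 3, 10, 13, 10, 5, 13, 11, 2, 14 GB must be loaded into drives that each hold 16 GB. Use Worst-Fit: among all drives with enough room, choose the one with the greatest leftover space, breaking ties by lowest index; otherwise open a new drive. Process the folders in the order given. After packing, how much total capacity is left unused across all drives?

Put 1 GB in drive 1; 15 GB remain.
Put 13 GB in drive 1; 2 GB remain.
Put 10 GB in drive 2; 6 GB remain.
Put 7 GB in drive 3; 9 GB remain.
Put 1 GB in drive 3; 8 GB remain.
Put 7 GB in drive 3; 1 GB remain.
Put 7 GB in drive 4; 9 GB remain.
Put 3 GB in drive 4; 6 GB remain.
Put 10 GB in drive 5; 6 GB remain.
Put 13 GB in drive 6; 3 GB remain.
Put 10 GB in drive 7; 6 GB remain.
Put 5 GB in drive 2; 1 GB remain.
Put 13 GB in drive 8; 3 GB remain.
Put 11 GB in drive 9; 5 GB remain.
Put 2 GB in drive 4; 4 GB remain.
Put 14 GB in drive 10; 2 GB remain.
10 drives × 16 GB = 160 GB; used 127 GB; unused 33 GB.

33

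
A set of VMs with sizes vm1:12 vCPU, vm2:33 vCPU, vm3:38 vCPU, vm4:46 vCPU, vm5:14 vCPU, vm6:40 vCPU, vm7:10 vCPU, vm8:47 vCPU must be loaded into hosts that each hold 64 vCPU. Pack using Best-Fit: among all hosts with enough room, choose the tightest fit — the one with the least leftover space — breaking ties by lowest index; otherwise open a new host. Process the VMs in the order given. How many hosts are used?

5

vm1 (12 vCPU) → host 1 (remaining 52 vCPU)
vm2 (33 vCPU) → host 1 (remaining 19 vCPU)
vm3 (38 vCPU) → host 2 (remaining 26 vCPU)
vm4 (46 vCPU) → host 3 (remaining 18 vCPU)
vm5 (14 vCPU) → host 3 (remaining 4 vCPU)
vm6 (40 vCPU) → host 4 (remaining 24 vCPU)
vm7 (10 vCPU) → host 1 (remaining 9 vCPU)
vm8 (47 vCPU) → host 5 (remaining 17 vCPU)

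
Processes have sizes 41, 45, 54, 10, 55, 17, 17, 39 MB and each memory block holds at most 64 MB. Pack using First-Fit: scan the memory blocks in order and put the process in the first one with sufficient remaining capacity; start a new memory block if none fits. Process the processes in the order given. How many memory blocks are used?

5

memory block 1: place 41 MB, 23 MB left
memory block 2: place 45 MB, 19 MB left
memory block 3: place 54 MB, 10 MB left
memory block 1: place 10 MB, 13 MB left
memory block 4: place 55 MB, 9 MB left
memory block 2: place 17 MB, 2 MB left
memory block 5: place 17 MB, 47 MB left
memory block 5: place 39 MB, 8 MB left
Final memory blocks: [41,10] [45,17] [54] [55] [17,39].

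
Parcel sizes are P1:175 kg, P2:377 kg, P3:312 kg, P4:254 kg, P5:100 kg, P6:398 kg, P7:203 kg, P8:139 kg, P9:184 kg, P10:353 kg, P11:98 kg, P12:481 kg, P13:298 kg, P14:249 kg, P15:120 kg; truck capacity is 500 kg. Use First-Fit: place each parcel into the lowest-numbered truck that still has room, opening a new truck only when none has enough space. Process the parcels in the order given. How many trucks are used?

9 trucks

truck 1: place P1 (175 kg), 325 kg left
truck 2: place P2 (377 kg), 123 kg left
truck 1: place P3 (312 kg), 13 kg left
truck 3: place P4 (254 kg), 246 kg left
truck 2: place P5 (100 kg), 23 kg left
truck 4: place P6 (398 kg), 102 kg left
truck 3: place P7 (203 kg), 43 kg left
truck 5: place P8 (139 kg), 361 kg left
truck 5: place P9 (184 kg), 177 kg left
truck 6: place P10 (353 kg), 147 kg left
truck 4: place P11 (98 kg), 4 kg left
truck 7: place P12 (481 kg), 19 kg left
truck 8: place P13 (298 kg), 202 kg left
truck 9: place P14 (249 kg), 251 kg left
truck 5: place P15 (120 kg), 57 kg left
Final trucks: [175,312] [377,100] [254,203] [398,98] [139,184,120] [353] [481] [298] [249].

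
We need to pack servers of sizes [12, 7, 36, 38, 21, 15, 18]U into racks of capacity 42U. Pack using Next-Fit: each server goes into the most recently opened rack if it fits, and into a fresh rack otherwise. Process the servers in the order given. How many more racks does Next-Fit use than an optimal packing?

1

Next-Fit: [12,7] [36] [38] [21,15] [18] → 5 racks.
Total size 147U; any packing needs at least ⌈147/42⌉ = 4 racks.
An optimal packing achieves that bound: [38] [36] [21,18] [15,12,7] → 4 racks.
Excess: 5 − 4 = 1.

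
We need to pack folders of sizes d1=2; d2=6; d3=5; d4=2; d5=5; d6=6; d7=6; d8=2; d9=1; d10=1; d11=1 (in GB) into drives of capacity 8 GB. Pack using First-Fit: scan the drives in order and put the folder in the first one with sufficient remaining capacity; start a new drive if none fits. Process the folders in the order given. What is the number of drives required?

drive 1: place d1 (2 GB), 6 GB left
drive 1: place d2 (6 GB), 0 GB left
drive 2: place d3 (5 GB), 3 GB left
drive 2: place d4 (2 GB), 1 GB left
drive 3: place d5 (5 GB), 3 GB left
drive 4: place d6 (6 GB), 2 GB left
drive 5: place d7 (6 GB), 2 GB left
drive 3: place d8 (2 GB), 1 GB left
drive 2: place d9 (1 GB), 0 GB left
drive 3: place d10 (1 GB), 0 GB left
drive 4: place d11 (1 GB), 1 GB left

5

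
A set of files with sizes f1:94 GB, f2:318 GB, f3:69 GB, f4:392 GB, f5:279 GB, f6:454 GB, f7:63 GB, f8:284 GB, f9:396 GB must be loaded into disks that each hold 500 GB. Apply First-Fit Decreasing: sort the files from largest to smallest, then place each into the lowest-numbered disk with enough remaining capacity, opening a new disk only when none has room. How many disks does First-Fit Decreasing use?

6

Sorted descending: 454, 396, 392, 318, 284, 279, 94, 69, 63.
disk 1: place 454 GB, 46 GB left
disk 2: place 396 GB, 104 GB left
disk 3: place 392 GB, 108 GB left
disk 4: place 318 GB, 182 GB left
disk 5: place 284 GB, 216 GB left
disk 6: place 279 GB, 221 GB left
disk 2: place 94 GB, 10 GB left
disk 3: place 69 GB, 39 GB left
disk 4: place 63 GB, 119 GB left
Final disks: [454] [396,94] [392,69] [318,63] [284] [279].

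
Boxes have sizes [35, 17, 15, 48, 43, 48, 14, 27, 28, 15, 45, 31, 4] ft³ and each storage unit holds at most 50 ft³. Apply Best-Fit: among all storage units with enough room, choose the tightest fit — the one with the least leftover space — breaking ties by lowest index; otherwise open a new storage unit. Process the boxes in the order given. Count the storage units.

35 ft³ → storage unit 1 (remaining 15 ft³)
17 ft³ → storage unit 2 (remaining 33 ft³)
15 ft³ → storage unit 1 (remaining 0 ft³)
48 ft³ → storage unit 3 (remaining 2 ft³)
43 ft³ → storage unit 4 (remaining 7 ft³)
48 ft³ → storage unit 5 (remaining 2 ft³)
14 ft³ → storage unit 2 (remaining 19 ft³)
27 ft³ → storage unit 6 (remaining 23 ft³)
28 ft³ → storage unit 7 (remaining 22 ft³)
15 ft³ → storage unit 2 (remaining 4 ft³)
45 ft³ → storage unit 8 (remaining 5 ft³)
31 ft³ → storage unit 9 (remaining 19 ft³)
4 ft³ → storage unit 2 (remaining 0 ft³)
Final storage units: [35,15] [17,14,15,4] [48] [43] [48] [27] [28] [45] [31].

9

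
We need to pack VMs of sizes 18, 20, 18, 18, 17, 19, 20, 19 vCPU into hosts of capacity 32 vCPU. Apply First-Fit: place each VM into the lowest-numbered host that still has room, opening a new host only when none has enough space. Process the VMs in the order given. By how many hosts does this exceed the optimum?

First-Fit: [18] [20] [18] [18] [17] [19] [20] [19] → 8 hosts.
8 VMs exceed 16 vCPU (half the capacity), and no two of those can share a host, so at least 8 hosts are needed.
So 8 is already optimal.

0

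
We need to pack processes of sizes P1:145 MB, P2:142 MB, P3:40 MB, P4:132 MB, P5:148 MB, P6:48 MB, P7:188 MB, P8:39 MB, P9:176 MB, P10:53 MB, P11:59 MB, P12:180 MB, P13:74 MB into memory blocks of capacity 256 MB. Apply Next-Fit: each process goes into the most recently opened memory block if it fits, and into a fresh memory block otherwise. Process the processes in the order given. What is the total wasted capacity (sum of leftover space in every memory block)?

624

Put P1 (145 MB) in memory block 1; 111 MB remain.
Put P2 (142 MB) in memory block 2; 114 MB remain.
Put P3 (40 MB) in memory block 2; 74 MB remain.
Put P4 (132 MB) in memory block 3; 124 MB remain.
Put P5 (148 MB) in memory block 4; 108 MB remain.
Put P6 (48 MB) in memory block 4; 60 MB remain.
Put P7 (188 MB) in memory block 5; 68 MB remain.
Put P8 (39 MB) in memory block 5; 29 MB remain.
Put P9 (176 MB) in memory block 6; 80 MB remain.
Put P10 (53 MB) in memory block 6; 27 MB remain.
Put P11 (59 MB) in memory block 7; 197 MB remain.
Put P12 (180 MB) in memory block 7; 17 MB remain.
Put P13 (74 MB) in memory block 8; 182 MB remain.
8 memory blocks × 256 MB = 2048 MB; used 1424 MB; unused 624 MB.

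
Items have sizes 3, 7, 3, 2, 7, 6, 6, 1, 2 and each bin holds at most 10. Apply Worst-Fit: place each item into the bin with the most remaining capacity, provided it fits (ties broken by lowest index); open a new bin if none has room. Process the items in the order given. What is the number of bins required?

3 → bin 1 (remaining 7)
7 → bin 1 (remaining 0)
3 → bin 2 (remaining 7)
2 → bin 2 (remaining 5)
7 → bin 3 (remaining 3)
6 → bin 4 (remaining 4)
6 → bin 5 (remaining 4)
1 → bin 2 (remaining 4)
2 → bin 2 (remaining 2)

5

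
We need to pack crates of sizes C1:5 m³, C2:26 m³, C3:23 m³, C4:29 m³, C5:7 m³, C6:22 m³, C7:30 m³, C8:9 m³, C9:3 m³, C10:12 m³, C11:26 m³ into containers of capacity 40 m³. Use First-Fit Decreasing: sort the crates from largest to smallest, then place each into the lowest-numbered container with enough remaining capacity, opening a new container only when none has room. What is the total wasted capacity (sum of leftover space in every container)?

48

Sorted descending: 30, 29, 26, 26, 23, 22, 12, 9, 7, 5, 3.
Put 30 m³ in container 1; 10 m³ remain.
Put 29 m³ in container 2; 11 m³ remain.
Put 26 m³ in container 3; 14 m³ remain.
Put 26 m³ in container 4; 14 m³ remain.
Put 23 m³ in container 5; 17 m³ remain.
Put 22 m³ in container 6; 18 m³ remain.
Put 12 m³ in container 3; 2 m³ remain.
Put 9 m³ in container 1; 1 m³ remain.
Put 7 m³ in container 2; 4 m³ remain.
Put 5 m³ in container 4; 9 m³ remain.
Put 3 m³ in container 2; 1 m³ remain.
6 containers × 40 m³ = 240 m³; used 192 m³; unused 48 m³.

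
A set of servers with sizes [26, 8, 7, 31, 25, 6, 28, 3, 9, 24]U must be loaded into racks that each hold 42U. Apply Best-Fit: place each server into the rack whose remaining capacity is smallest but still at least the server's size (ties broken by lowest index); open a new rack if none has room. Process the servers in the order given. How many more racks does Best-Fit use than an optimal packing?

Best-Fit: [26,8,7] [31,6,3] [25] [28,9] [24] → 5 racks.
5 servers exceed 21U (half the capacity), and no two of those can share a rack, so at least 5 racks are needed.
So 5 is already optimal.

0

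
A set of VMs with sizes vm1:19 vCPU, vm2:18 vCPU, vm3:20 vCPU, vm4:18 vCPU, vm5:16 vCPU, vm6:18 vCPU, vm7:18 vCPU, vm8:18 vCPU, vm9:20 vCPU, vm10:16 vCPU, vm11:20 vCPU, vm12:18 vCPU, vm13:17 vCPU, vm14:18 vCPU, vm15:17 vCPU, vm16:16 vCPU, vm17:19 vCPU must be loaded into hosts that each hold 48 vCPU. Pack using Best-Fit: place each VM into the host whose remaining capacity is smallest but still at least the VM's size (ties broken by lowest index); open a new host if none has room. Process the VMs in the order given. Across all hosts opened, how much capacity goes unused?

vm1 (19 vCPU) → host 1 (remaining 29 vCPU)
vm2 (18 vCPU) → host 1 (remaining 11 vCPU)
vm3 (20 vCPU) → host 2 (remaining 28 vCPU)
vm4 (18 vCPU) → host 2 (remaining 10 vCPU)
vm5 (16 vCPU) → host 3 (remaining 32 vCPU)
vm6 (18 vCPU) → host 3 (remaining 14 vCPU)
vm7 (18 vCPU) → host 4 (remaining 30 vCPU)
vm8 (18 vCPU) → host 4 (remaining 12 vCPU)
vm9 (20 vCPU) → host 5 (remaining 28 vCPU)
vm10 (16 vCPU) → host 5 (remaining 12 vCPU)
vm11 (20 vCPU) → host 6 (remaining 28 vCPU)
vm12 (18 vCPU) → host 6 (remaining 10 vCPU)
vm13 (17 vCPU) → host 7 (remaining 31 vCPU)
vm14 (18 vCPU) → host 7 (remaining 13 vCPU)
vm15 (17 vCPU) → host 8 (remaining 31 vCPU)
vm16 (16 vCPU) → host 8 (remaining 15 vCPU)
vm17 (19 vCPU) → host 9 (remaining 29 vCPU)
9 hosts × 48 vCPU = 432 vCPU; used 306 vCPU; unused 126 vCPU.

126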